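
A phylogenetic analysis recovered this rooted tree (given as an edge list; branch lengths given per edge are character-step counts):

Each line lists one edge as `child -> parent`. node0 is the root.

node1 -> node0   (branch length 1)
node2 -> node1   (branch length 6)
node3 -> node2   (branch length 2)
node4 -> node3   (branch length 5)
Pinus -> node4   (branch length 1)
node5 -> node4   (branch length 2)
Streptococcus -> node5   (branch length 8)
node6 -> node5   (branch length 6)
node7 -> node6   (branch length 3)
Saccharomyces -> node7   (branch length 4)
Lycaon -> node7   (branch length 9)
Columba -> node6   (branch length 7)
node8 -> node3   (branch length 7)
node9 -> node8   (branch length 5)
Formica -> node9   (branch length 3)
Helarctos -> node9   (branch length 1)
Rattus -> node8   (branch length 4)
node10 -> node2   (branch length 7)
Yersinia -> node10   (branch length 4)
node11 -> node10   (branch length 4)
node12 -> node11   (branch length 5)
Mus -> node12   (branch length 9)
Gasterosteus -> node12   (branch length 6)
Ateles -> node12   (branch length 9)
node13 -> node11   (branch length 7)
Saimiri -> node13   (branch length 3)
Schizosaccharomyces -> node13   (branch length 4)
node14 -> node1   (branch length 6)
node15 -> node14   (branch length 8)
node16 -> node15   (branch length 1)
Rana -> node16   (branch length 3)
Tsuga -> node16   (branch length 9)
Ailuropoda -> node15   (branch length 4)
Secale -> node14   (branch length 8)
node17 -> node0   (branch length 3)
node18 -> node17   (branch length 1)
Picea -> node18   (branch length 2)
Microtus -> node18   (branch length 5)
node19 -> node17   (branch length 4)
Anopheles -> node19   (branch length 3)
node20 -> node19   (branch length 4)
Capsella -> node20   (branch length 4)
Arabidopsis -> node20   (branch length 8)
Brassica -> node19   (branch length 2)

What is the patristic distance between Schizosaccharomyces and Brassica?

The path runs Schizosaccharomyces → … → MRCA → … → Brassica; the MRCA is the root of the tree.
Branch lengths along that path: 4 + 7 + 4 + 7 + 6 + 1 + 3 + 4 + 2 = 38.

38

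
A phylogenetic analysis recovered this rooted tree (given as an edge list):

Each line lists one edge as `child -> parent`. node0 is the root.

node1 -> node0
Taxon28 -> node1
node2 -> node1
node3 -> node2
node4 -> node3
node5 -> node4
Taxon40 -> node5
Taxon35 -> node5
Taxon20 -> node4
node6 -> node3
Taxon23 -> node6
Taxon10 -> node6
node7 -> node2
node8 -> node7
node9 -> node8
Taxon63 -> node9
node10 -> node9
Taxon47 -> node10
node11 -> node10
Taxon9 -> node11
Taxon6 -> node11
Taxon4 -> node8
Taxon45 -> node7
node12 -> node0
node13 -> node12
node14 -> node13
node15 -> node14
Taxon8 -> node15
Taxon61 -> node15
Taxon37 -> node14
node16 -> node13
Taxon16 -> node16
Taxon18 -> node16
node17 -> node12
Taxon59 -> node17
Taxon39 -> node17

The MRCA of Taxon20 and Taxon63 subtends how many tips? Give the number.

11

The MRCA of Taxon20 and Taxon63 is the node subtending ((((Taxon40,Taxon35),Taxon20),(Taxon23,Taxon10)),(((Taxon63,(Taxon47,(Taxon9,Taxon6))),Taxon4),Taxon45)).
That clade contains 11 terminal taxa: Taxon10, Taxon20, Taxon23, Taxon35, Taxon4, Taxon40, Taxon45, Taxon47, Taxon6, Taxon63, Taxon9.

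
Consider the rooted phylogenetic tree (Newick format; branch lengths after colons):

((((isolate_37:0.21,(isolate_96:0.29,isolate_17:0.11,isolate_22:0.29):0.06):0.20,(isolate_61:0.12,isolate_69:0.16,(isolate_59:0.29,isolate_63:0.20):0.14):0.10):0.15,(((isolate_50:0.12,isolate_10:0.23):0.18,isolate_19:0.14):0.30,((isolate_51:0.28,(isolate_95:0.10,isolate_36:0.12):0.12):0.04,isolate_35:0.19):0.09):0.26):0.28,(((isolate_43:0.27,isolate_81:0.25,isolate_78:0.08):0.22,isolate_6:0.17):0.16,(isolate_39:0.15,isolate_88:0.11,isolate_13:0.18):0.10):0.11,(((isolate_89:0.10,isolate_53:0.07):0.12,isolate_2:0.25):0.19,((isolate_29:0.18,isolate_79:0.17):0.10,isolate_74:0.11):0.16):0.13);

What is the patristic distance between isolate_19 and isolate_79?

1.54

The path runs isolate_19 → … → MRCA → … → isolate_79; the MRCA is the root of the tree.
Branch lengths along that path: 0.14 + 0.30 + 0.26 + 0.28 + 0.13 + 0.16 + 0.10 + 0.17 = 1.54.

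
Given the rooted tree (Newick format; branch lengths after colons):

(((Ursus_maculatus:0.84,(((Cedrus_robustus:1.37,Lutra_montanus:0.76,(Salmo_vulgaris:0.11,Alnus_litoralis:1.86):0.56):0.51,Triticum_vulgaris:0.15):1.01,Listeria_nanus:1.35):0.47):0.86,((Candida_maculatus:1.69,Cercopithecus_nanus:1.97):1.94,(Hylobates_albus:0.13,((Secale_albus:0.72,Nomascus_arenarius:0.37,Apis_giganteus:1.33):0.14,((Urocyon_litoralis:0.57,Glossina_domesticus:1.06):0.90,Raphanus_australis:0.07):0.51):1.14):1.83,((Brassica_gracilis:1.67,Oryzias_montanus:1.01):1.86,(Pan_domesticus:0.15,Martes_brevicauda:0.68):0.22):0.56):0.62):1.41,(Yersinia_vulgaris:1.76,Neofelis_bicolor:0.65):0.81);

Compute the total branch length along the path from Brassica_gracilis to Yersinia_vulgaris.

8.69

The path runs Brassica_gracilis → … → MRCA → … → Yersinia_vulgaris; the MRCA is the root of the tree.
Branch lengths along that path: 1.67 + 1.86 + 0.56 + 0.62 + 1.41 + 0.81 + 1.76 = 8.69.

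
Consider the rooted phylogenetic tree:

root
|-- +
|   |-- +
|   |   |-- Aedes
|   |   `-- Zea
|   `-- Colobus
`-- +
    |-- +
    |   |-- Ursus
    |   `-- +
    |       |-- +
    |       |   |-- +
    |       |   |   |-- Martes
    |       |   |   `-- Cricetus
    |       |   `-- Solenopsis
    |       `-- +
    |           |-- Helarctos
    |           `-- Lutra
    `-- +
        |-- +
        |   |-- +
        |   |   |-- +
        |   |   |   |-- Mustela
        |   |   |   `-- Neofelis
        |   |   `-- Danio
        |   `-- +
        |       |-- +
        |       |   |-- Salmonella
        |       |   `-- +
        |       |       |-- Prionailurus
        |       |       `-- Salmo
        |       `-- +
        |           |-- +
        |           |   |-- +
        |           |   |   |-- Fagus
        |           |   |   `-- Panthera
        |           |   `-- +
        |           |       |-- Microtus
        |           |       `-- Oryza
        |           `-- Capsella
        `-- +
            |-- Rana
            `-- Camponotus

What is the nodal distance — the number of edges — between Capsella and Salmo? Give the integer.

5

The MRCA of Capsella and Salmo is the node subtending ((Salmonella,(Prionailurus,Salmo)),(((Fagus,Panthera),(Microtus,Oryza)),Capsella)).
From Capsella up to that node: 2 branches. From Salmo up to the same node: 3 branches. Total: 2 + 3 = 5.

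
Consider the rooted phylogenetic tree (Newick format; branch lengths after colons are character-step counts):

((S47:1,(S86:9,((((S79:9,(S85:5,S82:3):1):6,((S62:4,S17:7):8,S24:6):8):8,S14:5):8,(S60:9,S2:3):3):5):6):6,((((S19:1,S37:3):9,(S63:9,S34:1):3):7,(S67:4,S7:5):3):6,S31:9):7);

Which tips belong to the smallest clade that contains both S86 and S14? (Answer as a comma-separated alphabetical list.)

Tracing S86: it sits inside (S86,((((S79,(S85,S82)),((S62,S17),S24)),S14),(S60,S2))).
Tracing S14: it sits inside (((S79,(S85,S82)),((S62,S17),S24)),S14).
The smallest clade enclosing both is (S86,((((S79,(S85,S82)),((S62,S17),S24)),S14),(S60,S2))); the answer is its 10 terminal taxa in alphabetical order.

S14, S17, S2, S24, S60, S62, S79, S82, S85, S86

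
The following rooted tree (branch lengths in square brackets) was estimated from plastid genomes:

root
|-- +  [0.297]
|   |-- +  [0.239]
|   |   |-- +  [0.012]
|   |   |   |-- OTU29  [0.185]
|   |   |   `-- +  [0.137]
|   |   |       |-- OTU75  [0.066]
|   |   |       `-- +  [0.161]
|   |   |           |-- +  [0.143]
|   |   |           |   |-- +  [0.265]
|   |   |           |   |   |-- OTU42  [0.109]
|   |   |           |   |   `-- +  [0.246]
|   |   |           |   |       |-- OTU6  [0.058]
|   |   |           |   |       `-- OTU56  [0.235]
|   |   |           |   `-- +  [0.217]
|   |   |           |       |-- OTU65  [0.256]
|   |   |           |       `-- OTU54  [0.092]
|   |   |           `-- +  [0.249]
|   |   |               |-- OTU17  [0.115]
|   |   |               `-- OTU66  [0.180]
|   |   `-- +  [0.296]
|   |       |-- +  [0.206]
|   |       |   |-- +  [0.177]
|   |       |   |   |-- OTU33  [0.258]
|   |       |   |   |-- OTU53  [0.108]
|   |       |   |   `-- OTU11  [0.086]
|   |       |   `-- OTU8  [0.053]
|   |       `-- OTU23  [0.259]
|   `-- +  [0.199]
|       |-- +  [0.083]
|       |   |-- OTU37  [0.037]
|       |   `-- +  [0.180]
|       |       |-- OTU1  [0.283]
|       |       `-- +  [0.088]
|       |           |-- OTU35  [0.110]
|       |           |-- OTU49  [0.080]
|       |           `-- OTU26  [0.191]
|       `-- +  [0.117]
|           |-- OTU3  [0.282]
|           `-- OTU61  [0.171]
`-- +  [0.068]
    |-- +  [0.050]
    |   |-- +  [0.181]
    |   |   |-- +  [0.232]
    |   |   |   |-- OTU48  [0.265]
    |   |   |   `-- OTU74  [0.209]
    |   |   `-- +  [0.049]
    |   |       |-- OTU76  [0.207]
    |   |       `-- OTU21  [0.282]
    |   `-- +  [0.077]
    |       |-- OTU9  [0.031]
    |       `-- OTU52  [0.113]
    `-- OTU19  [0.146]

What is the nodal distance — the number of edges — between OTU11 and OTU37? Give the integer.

The MRCA of OTU11 and OTU37 is the node subtending (((OTU29,(OTU75,(((OTU42,(OTU6,OTU56)),(OTU65,OTU54)),(OTU17,OTU66)))),(((OTU33,OTU53,OTU11),OTU8),OTU23)),((OTU37,(OTU1,(OTU35,OTU49,OTU26))),(OTU3,OTU61))).
From OTU11 up to that node: 5 branches. From OTU37 up to the same node: 3 branches. Total: 5 + 3 = 8.

8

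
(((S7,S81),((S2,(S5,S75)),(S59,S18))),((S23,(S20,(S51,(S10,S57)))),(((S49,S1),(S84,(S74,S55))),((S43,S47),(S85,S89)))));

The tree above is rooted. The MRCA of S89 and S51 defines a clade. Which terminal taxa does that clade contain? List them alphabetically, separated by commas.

S1, S10, S20, S23, S43, S47, S49, S51, S55, S57, S74, S84, S85, S89

Tracing S89: it sits inside (S85,S89).
Tracing S51: it sits inside (S51,(S10,S57)).
The smallest clade enclosing both is ((S23,(S20,(S51,(S10,S57)))),(((S49,S1),(S84,(S74,S55))),((S43,S47),(S85,S89)))); the answer is its 14 terminal taxa in alphabetical order.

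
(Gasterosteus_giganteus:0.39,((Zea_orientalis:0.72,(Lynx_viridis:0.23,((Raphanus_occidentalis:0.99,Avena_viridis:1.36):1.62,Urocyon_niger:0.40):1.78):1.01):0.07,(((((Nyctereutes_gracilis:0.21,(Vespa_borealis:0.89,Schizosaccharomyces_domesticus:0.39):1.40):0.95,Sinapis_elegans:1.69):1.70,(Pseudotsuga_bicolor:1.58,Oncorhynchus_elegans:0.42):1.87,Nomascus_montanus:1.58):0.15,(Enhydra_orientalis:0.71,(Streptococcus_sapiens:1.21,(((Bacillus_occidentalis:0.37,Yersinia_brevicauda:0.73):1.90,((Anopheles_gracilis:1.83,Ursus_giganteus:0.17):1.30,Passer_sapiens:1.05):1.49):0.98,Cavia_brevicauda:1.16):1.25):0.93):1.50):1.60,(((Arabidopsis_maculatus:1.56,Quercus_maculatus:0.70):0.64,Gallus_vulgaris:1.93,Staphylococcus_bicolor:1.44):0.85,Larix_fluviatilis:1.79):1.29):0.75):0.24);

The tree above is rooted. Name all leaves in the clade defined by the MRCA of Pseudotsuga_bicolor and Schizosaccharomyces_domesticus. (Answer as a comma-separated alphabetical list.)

Nomascus_montanus, Nyctereutes_gracilis, Oncorhynchus_elegans, Pseudotsuga_bicolor, Schizosaccharomyces_domesticus, Sinapis_elegans, Vespa_borealis

Tracing Pseudotsuga_bicolor: it sits inside (Pseudotsuga_bicolor,Oncorhynchus_elegans).
Tracing Schizosaccharomyces_domesticus: it sits inside (Vespa_borealis,Schizosaccharomyces_domesticus).
The smallest clade enclosing both is (((Nyctereutes_gracilis,(Vespa_borealis,Schizosaccharomyces_domesticus)),Sinapis_elegans),(Pseudotsuga_bicolor,Oncorhynchus_elegans),Nomascus_montanus); the answer is its 7 terminal taxa in alphabetical order.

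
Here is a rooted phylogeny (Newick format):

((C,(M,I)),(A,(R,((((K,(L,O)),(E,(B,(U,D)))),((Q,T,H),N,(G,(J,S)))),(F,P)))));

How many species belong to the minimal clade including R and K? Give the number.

The MRCA of R and K is the node subtending (R,((((K,(L,O)),(E,(B,(U,D)))),((Q,T,H),N,(G,(J,S)))),(F,P))).
That clade contains 17 terminal taxa: B, D, E, F, G, H, J, K, L, N, O, P, Q, R, S, T, U.

17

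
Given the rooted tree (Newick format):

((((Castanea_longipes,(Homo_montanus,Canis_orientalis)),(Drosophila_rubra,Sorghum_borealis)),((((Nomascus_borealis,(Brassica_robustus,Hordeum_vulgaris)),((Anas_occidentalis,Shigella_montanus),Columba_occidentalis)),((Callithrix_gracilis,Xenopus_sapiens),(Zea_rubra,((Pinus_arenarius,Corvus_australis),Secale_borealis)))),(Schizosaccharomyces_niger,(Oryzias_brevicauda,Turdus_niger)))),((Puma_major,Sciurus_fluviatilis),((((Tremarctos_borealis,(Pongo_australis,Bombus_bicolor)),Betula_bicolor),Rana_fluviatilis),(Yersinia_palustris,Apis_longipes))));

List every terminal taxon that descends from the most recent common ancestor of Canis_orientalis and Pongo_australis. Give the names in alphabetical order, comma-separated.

Tracing Canis_orientalis: it sits inside (Homo_montanus,Canis_orientalis).
Tracing Pongo_australis: it sits inside (Pongo_australis,Bombus_bicolor).
The smallest clade enclosing both is the whole tree (their MRCA is the root), so the answer is all 29 tips in alphabetical order.

Anas_occidentalis, Apis_longipes, Betula_bicolor, Bombus_bicolor, Brassica_robustus, Callithrix_gracilis, Canis_orientalis, Castanea_longipes, Columba_occidentalis, Corvus_australis, Drosophila_rubra, Homo_montanus, Hordeum_vulgaris, Nomascus_borealis, Oryzias_brevicauda, Pinus_arenarius, Pongo_australis, Puma_major, Rana_fluviatilis, Schizosaccharomyces_niger, Sciurus_fluviatilis, Secale_borealis, Shigella_montanus, Sorghum_borealis, Tremarctos_borealis, Turdus_niger, Xenopus_sapiens, Yersinia_palustris, Zea_rubra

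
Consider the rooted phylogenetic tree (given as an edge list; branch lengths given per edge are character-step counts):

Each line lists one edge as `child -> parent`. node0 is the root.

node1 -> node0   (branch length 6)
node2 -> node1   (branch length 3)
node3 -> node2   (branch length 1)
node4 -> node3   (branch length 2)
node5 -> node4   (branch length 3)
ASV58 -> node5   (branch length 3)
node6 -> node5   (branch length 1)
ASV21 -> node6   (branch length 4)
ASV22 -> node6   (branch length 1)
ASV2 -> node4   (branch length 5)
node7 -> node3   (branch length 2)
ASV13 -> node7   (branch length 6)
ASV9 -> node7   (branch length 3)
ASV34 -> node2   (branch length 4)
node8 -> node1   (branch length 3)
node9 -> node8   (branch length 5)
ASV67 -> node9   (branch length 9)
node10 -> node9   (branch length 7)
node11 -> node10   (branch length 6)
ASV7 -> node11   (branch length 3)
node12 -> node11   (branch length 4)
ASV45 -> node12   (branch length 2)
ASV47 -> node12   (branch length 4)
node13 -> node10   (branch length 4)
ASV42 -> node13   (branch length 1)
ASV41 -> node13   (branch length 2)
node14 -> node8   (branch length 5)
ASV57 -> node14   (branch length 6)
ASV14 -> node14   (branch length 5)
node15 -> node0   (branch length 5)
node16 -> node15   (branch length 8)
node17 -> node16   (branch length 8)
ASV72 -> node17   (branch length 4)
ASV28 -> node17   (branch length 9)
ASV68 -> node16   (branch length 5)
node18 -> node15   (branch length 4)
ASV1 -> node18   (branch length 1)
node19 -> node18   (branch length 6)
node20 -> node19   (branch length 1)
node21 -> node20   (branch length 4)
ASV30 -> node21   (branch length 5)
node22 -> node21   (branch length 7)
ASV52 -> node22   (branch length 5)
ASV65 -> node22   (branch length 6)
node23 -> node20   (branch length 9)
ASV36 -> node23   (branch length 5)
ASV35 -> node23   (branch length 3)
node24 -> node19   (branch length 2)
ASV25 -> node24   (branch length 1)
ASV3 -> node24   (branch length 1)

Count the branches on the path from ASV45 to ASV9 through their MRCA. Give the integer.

10

The MRCA of ASV45 and ASV9 is the node subtending (((((ASV58,(ASV21,ASV22)),ASV2),(ASV13,ASV9)),ASV34),((ASV67,((ASV7,(ASV45,ASV47)),(ASV42,ASV41))),(ASV57,ASV14))).
From ASV45 up to that node: 6 branches. From ASV9 up to the same node: 4 branches. Total: 6 + 4 = 10.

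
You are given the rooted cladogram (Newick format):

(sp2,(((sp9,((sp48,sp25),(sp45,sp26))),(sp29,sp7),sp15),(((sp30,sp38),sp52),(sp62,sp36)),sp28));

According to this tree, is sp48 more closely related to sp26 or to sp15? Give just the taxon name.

The MRCA of sp48 and sp26 subtends ((sp48,sp25),(sp45,sp26)) (4 taxa).
The MRCA of sp48 and sp15 subtends ((sp9,((sp48,sp25),(sp45,sp26))),(sp29,sp7),sp15) (8 taxa).
The first is nested inside the second, so sp48 shares a more recent common ancestor with sp26.

sp26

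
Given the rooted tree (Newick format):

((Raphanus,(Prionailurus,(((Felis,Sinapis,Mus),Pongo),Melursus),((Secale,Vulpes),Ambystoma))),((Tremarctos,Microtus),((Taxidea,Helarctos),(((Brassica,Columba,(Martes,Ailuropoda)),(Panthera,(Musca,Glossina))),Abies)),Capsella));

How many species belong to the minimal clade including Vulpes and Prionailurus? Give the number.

The MRCA of Vulpes and Prionailurus is the node subtending (Prionailurus,(((Felis,Sinapis,Mus),Pongo),Melursus),((Secale,Vulpes),Ambystoma)).
That clade contains 9 terminal taxa: Ambystoma, Felis, Melursus, Mus, Pongo, Prionailurus, Secale, Sinapis, Vulpes.

9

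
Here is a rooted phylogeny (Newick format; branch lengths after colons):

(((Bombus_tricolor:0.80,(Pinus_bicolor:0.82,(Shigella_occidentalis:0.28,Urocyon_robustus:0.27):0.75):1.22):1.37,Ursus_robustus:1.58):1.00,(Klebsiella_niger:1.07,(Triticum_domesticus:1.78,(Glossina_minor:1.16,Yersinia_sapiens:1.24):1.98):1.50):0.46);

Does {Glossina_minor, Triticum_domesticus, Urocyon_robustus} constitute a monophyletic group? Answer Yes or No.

No

The MRCA of the listed taxa is the root, so the smallest clade containing them is the whole tree.
That clade also contains Bombus_tricolor, Klebsiella_niger, Pinus_bicolor, Shigella_occidentalis, Ursus_robustus, Yersinia_sapiens, which are not in the proposed group, so the group is not monophyletic.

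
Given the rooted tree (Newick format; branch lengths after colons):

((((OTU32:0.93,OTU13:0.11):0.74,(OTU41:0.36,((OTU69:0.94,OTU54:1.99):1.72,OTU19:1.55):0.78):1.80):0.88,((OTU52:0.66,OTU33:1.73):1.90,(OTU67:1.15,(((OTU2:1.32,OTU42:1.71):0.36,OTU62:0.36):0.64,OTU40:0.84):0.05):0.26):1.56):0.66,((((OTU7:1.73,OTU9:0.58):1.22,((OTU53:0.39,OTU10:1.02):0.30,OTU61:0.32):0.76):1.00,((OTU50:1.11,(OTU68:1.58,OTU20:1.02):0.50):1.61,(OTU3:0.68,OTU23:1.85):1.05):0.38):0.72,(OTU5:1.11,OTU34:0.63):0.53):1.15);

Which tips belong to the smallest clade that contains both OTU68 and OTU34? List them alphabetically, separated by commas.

OTU10, OTU20, OTU23, OTU3, OTU34, OTU5, OTU50, OTU53, OTU61, OTU68, OTU7, OTU9

Tracing OTU68: it sits inside (OTU68,OTU20).
Tracing OTU34: it sits inside (OTU5,OTU34).
The smallest clade enclosing both is ((((OTU7,OTU9),((OTU53,OTU10),OTU61)),((OTU50,(OTU68,OTU20)),(OTU3,OTU23))),(OTU5,OTU34)); the answer is its 12 terminal taxa in alphabetical order.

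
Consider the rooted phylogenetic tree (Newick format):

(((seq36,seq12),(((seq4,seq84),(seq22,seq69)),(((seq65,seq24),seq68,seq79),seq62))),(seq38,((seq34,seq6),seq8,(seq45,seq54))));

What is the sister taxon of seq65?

seq24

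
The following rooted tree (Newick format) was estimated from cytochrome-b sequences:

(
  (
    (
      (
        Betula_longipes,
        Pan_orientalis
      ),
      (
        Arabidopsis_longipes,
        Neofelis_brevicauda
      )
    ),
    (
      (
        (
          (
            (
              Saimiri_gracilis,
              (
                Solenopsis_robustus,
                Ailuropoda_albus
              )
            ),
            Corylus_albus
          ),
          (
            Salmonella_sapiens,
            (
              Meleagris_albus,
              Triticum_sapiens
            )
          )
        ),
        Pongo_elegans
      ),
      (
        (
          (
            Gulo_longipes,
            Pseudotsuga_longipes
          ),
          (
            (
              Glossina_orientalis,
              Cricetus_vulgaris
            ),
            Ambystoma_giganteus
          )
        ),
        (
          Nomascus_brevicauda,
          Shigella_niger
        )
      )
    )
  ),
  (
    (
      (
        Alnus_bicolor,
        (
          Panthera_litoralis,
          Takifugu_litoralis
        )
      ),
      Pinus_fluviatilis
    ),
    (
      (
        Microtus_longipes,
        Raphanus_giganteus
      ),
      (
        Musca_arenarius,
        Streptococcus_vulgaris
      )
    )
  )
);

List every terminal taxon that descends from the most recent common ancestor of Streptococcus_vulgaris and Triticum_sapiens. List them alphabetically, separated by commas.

Tracing Streptococcus_vulgaris: it sits inside (Musca_arenarius,Streptococcus_vulgaris).
Tracing Triticum_sapiens: it sits inside (Meleagris_albus,Triticum_sapiens).
The smallest clade enclosing both is the whole tree (their MRCA is the root), so the answer is all 27 tips in alphabetical order.

Ailuropoda_albus, Alnus_bicolor, Ambystoma_giganteus, Arabidopsis_longipes, Betula_longipes, Corylus_albus, Cricetus_vulgaris, Glossina_orientalis, Gulo_longipes, Meleagris_albus, Microtus_longipes, Musca_arenarius, Neofelis_brevicauda, Nomascus_brevicauda, Pan_orientalis, Panthera_litoralis, Pinus_fluviatilis, Pongo_elegans, Pseudotsuga_longipes, Raphanus_giganteus, Saimiri_gracilis, Salmonella_sapiens, Shigella_niger, Solenopsis_robustus, Streptococcus_vulgaris, Takifugu_litoralis, Triticum_sapiens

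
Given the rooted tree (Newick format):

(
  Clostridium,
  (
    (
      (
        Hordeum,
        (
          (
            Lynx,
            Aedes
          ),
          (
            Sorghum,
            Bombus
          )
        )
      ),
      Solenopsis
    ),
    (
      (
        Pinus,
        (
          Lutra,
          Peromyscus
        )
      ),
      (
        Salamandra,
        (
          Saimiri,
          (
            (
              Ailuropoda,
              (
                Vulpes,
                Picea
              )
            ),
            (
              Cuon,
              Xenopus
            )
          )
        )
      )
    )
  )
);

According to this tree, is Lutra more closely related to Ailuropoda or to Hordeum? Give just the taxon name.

The MRCA of Lutra and Ailuropoda subtends ((Pinus,(Lutra,Peromyscus)),(Salamandra,(Saimiri,((Ailuropoda,(Vulpes,Picea)),(Cuon,Xenopus))))) (10 taxa).
The MRCA of Lutra and Hordeum subtends (((Hordeum,((Lynx,Aedes),(Sorghum,Bombus))),Solenopsis),((Pinus,(Lutra,Peromyscus)),(Salamandra,(Saimiri,((Ailuropoda,(Vulpes,Picea)),(Cuon,Xenopus)))))) (16 taxa).
The first is nested inside the second, so Lutra shares a more recent common ancestor with Ailuropoda.

Ailuropoda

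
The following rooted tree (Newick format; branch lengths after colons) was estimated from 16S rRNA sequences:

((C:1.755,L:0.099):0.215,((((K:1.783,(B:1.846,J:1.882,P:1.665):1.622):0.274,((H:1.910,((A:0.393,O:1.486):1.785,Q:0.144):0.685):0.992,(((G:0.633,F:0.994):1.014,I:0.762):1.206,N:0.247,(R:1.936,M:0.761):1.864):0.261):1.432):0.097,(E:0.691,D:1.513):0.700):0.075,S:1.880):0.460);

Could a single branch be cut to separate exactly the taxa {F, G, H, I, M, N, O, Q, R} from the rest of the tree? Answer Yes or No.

The MRCA of the listed taxa subtends ((H,((A,O),Q)),(((G,F),I),N,(R,M))).
That clade also contains A, which is not in the proposed group, so the group is not monophyletic.

No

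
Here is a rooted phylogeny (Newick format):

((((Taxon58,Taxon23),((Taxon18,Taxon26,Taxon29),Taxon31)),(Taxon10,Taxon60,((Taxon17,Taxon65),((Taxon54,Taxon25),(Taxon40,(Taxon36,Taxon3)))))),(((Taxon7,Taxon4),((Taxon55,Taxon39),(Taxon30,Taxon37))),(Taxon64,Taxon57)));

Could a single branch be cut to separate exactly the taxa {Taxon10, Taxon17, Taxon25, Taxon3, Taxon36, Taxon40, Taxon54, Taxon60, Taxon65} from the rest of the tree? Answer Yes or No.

Yes

The most recent common ancestor of these taxa subtends (Taxon10,Taxon60,((Taxon17,Taxon65),((Taxon54,Taxon25),(Taxon40,(Taxon36,Taxon3))))).
That clade has exactly 9 tips — every listed taxon and nothing else — so the group is monophyletic.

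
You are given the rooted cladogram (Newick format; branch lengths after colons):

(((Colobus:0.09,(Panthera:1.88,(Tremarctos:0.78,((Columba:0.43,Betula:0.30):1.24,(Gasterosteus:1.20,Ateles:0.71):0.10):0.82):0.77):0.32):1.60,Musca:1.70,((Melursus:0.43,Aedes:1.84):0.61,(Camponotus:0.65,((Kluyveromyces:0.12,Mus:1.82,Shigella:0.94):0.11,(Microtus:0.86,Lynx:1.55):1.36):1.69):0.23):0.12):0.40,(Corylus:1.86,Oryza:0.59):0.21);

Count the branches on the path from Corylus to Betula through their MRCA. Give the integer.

9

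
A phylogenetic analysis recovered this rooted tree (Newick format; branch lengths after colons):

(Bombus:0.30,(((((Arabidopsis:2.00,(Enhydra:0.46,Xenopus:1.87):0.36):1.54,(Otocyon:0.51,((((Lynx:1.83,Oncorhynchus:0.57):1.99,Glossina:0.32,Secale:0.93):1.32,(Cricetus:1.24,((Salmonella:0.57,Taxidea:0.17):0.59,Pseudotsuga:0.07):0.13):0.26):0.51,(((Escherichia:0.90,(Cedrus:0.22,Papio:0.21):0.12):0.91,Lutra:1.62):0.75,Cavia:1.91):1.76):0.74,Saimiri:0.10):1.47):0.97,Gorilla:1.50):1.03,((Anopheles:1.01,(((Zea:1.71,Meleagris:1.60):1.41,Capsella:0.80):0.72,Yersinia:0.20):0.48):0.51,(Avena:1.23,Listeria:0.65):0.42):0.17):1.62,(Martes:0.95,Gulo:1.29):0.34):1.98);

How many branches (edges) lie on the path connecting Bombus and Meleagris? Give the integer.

The MRCA of Bombus and Meleagris is the root of the tree.
From Bombus up to that node: 1 branch. From Meleagris up to the same node: 8 branches. Total: 1 + 8 = 9.

9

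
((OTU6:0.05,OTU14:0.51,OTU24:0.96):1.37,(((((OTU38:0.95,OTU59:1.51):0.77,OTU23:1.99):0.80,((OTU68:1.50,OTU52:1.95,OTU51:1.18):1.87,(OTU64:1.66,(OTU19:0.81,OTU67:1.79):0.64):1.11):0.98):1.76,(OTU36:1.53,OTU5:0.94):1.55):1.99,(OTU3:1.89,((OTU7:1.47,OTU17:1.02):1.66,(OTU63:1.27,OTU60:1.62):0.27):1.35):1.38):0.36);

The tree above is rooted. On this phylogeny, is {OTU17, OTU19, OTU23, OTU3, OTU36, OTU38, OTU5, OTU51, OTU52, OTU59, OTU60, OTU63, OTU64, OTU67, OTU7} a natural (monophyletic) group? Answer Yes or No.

No

The MRCA of the listed taxa subtends (((((OTU38,OTU59),OTU23),((OTU68,OTU52,OTU51),(OTU64,(OTU19,OTU67)))),(OTU36,OTU5)),(OTU3,((OTU7,OTU17),(OTU63,OTU60)))).
That clade also contains OTU68, which is not in the proposed group, so the group is not monophyletic.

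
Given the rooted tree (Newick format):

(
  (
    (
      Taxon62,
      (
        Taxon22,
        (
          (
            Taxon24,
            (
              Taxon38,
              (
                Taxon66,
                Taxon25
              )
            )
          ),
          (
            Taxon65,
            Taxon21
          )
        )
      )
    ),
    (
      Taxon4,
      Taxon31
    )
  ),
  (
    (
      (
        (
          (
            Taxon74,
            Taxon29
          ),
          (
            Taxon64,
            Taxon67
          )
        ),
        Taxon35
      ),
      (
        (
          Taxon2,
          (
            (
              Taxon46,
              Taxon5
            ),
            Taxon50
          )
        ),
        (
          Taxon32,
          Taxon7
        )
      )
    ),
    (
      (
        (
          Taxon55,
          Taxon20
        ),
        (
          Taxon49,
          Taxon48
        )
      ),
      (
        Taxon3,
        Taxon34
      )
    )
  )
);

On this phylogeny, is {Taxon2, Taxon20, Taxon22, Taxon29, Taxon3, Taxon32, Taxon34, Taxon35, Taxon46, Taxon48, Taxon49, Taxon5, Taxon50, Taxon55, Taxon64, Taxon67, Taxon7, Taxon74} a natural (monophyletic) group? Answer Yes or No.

The MRCA of the listed taxa is the root, so the smallest clade containing them is the whole tree.
That clade also contains Taxon21, Taxon24, Taxon25, Taxon31, Taxon38, Taxon4, Taxon62, Taxon65, Taxon66, which are not in the proposed group, so the group is not monophyletic.

No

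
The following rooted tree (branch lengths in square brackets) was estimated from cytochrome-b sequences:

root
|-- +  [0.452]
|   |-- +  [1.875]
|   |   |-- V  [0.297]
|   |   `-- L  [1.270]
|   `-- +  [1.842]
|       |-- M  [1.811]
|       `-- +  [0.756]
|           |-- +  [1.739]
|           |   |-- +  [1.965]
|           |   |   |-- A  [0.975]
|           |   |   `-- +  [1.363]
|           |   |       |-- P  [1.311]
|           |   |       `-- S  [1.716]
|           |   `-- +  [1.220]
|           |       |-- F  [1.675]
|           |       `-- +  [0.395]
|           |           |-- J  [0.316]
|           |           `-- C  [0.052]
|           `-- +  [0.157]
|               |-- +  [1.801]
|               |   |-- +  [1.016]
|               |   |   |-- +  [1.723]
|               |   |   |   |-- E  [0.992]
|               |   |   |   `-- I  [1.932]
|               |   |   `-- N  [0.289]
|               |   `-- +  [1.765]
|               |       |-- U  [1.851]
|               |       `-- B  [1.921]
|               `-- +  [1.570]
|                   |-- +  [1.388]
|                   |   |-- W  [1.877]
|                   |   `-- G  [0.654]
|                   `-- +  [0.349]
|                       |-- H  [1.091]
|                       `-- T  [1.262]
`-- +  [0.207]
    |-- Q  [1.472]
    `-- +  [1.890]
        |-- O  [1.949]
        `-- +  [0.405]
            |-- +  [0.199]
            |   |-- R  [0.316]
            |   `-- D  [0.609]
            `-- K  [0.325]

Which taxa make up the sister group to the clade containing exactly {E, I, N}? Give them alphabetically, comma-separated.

The clade containing exactly {E, I, N} attaches to the tree at the node subtending (((E,I),N),(U,B)).
The other lineage descending from that same node — the sister group — is (U,B); its 2 tips in alphabetical order are the answer.

B, U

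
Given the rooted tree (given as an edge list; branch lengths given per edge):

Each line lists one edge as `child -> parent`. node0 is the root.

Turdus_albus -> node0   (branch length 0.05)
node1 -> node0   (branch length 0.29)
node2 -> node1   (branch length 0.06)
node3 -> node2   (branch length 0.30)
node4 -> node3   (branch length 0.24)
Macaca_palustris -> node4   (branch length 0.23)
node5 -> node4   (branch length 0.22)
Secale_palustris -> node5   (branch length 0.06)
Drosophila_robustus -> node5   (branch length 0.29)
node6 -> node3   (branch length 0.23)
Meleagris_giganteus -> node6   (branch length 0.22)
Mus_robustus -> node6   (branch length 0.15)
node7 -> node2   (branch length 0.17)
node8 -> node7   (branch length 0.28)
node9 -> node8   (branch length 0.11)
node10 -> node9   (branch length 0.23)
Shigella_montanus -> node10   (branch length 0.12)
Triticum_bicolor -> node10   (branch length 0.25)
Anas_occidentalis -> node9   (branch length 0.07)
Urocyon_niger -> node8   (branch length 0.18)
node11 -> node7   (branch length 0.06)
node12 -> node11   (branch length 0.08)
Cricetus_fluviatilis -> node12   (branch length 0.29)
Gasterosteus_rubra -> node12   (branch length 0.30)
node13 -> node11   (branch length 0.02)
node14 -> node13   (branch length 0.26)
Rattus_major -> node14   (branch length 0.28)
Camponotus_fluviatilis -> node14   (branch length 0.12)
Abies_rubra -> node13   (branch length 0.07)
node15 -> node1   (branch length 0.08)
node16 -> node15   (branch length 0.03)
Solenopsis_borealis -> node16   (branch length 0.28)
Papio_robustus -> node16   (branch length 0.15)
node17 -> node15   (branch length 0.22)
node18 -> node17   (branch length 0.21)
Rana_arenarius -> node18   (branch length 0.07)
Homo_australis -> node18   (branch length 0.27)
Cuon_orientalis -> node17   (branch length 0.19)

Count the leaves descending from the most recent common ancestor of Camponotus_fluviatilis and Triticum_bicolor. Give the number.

The MRCA of Camponotus_fluviatilis and Triticum_bicolor is the node subtending ((((Shigella_montanus,Triticum_bicolor),Anas_occidentalis),Urocyon_niger),((Cricetus_fluviatilis,Gasterosteus_rubra),((Rattus_major,Camponotus_fluviatilis),Abies_rubra))).
That clade contains 9 terminal taxa: Abies_rubra, Anas_occidentalis, Camponotus_fluviatilis, Cricetus_fluviatilis, Gasterosteus_rubra, Rattus_major, Shigella_montanus, Triticum_bicolor, Urocyon_niger.

9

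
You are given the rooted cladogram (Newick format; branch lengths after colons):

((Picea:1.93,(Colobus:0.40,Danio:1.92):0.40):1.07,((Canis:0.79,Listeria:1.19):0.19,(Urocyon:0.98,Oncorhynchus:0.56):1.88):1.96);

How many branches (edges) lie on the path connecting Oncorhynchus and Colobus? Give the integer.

6

The MRCA of Oncorhynchus and Colobus is the root of the tree.
From Oncorhynchus up to that node: 3 branches. From Colobus up to the same node: 3 branches. Total: 3 + 3 = 6.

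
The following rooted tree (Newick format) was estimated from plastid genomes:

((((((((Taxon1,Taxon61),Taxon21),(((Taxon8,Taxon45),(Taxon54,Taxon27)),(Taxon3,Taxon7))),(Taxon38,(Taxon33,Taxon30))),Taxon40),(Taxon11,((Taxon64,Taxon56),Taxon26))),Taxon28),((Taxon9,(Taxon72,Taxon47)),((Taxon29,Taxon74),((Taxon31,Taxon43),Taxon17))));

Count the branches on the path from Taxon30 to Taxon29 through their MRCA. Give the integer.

11

The MRCA of Taxon30 and Taxon29 is the root of the tree.
From Taxon30 up to that node: 7 branches. From Taxon29 up to the same node: 4 branches. Total: 7 + 4 = 11.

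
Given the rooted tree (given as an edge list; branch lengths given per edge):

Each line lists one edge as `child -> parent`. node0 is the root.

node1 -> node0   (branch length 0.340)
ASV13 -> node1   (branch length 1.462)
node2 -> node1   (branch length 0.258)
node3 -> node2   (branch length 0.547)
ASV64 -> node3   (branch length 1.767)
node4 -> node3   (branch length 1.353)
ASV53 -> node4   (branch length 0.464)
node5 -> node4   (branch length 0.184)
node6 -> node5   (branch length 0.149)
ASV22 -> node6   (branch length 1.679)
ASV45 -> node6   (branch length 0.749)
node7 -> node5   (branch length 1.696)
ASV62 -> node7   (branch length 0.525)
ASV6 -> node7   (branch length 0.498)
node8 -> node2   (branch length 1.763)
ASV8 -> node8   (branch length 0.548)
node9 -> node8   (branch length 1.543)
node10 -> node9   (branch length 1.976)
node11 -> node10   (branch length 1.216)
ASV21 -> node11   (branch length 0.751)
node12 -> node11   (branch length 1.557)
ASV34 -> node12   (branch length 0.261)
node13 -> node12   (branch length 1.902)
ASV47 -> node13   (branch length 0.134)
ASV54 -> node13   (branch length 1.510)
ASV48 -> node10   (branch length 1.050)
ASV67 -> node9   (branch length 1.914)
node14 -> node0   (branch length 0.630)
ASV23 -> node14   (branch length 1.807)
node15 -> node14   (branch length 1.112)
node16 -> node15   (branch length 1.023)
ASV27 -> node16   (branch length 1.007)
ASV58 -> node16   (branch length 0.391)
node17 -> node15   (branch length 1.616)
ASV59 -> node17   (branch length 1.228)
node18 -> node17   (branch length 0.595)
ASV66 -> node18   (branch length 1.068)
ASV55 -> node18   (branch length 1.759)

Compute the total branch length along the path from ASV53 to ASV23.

5.399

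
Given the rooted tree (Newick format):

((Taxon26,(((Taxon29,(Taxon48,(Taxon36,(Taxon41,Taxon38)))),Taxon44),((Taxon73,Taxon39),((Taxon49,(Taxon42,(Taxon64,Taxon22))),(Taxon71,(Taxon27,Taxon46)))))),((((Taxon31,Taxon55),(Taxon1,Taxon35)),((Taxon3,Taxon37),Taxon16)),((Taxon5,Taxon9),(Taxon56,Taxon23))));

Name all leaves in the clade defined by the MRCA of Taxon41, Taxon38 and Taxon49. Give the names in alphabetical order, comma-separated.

Tracing Taxon41: it sits inside (Taxon41,Taxon38).
Tracing Taxon38: it sits inside (Taxon41,Taxon38).
Tracing Taxon49: it sits inside (Taxon49,(Taxon42,(Taxon64,Taxon22))).
The smallest clade enclosing all 3 is (((Taxon29,(Taxon48,(Taxon36,(Taxon41,Taxon38)))),Taxon44),((Taxon73,Taxon39),((Taxon49,(Taxon42,(Taxon64,Taxon22))),(Taxon71,(Taxon27,Taxon46))))); the answer is its 15 terminal taxa in alphabetical order.

Taxon22, Taxon27, Taxon29, Taxon36, Taxon38, Taxon39, Taxon41, Taxon42, Taxon44, Taxon46, Taxon48, Taxon49, Taxon64, Taxon71, Taxon73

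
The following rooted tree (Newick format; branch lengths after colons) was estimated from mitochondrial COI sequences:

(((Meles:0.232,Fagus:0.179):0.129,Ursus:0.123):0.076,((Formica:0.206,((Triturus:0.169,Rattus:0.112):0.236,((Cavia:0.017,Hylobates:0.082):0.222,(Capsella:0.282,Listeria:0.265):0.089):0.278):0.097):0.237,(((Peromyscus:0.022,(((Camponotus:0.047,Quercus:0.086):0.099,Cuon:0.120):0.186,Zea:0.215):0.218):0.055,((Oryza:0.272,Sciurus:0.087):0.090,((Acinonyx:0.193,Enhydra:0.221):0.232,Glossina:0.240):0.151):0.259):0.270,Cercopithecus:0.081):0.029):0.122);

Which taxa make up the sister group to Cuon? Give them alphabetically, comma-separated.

Camponotus, Quercus

Cuon attaches to the tree at the node subtending ((Camponotus,Quercus),Cuon).
The other lineage descending from that same node — the sister group — is (Camponotus,Quercus); its 2 tips in alphabetical order are the answer.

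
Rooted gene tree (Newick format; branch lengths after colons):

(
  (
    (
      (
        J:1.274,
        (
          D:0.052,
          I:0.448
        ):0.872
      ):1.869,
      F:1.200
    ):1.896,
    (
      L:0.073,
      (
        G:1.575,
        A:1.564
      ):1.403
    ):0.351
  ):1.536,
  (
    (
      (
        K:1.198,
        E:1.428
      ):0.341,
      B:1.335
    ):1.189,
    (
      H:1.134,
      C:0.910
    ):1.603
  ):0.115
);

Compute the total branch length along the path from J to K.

9.418

The path runs J → … → MRCA → … → K; the MRCA is the root of the tree.
Branch lengths along that path: 1.274 + 1.869 + 1.896 + 1.536 + 0.115 + 1.189 + 0.341 + 1.198 = 9.418.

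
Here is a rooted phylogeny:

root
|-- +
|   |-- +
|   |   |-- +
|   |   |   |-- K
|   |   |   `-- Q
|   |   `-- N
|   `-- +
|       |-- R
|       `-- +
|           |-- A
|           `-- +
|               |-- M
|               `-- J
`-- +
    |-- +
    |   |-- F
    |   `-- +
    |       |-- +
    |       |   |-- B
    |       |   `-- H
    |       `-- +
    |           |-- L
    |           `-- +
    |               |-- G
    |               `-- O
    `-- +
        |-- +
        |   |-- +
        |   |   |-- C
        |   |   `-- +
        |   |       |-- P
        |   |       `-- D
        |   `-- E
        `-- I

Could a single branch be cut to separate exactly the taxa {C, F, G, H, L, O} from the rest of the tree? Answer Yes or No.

No

The MRCA of the listed taxa subtends ((F,((B,H),(L,(G,O)))),(((C,(P,D)),E),I)).
That clade also contains B, D, E, I, P, which are not in the proposed group, so the group is not monophyletic.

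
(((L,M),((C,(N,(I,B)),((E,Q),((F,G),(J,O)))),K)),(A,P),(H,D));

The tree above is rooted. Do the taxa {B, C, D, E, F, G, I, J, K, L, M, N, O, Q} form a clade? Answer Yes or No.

No

The MRCA of the listed taxa is the root, so the smallest clade containing them is the whole tree.
That clade also contains A, H, P, which are not in the proposed group, so the group is not monophyletic.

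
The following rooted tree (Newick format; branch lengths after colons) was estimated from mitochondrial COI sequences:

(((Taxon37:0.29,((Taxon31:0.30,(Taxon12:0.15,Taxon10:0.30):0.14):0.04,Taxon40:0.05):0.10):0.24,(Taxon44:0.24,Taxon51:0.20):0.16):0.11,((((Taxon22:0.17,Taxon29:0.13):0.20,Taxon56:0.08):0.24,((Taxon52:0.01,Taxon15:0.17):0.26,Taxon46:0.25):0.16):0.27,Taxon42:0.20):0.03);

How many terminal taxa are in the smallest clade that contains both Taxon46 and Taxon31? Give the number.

The MRCA of Taxon46 and Taxon31 is the root, so the clade is the entire tree.
That clade contains 14 terminal taxa: Taxon10, Taxon12, Taxon15, Taxon22, Taxon29, Taxon31, Taxon37, Taxon40, Taxon42, Taxon44, Taxon46, Taxon51, Taxon52, Taxon56.

14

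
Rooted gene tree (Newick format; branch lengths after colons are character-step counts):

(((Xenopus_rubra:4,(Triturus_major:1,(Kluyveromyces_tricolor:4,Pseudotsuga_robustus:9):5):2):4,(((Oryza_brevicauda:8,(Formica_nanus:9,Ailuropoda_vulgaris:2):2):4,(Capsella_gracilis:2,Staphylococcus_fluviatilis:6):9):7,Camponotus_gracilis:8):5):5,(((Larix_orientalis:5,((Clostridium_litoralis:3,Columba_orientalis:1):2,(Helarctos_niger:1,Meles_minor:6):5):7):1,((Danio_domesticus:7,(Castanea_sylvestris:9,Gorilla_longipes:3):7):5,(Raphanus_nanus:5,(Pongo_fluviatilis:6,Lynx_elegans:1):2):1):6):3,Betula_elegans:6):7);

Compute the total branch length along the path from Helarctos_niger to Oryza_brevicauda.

The path runs Helarctos_niger → … → MRCA → … → Oryza_brevicauda; the MRCA is the root of the tree.
Branch lengths along that path: 1 + 5 + 7 + 1 + 3 + 7 + 5 + 5 + 7 + 4 + 8 = 53.

53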